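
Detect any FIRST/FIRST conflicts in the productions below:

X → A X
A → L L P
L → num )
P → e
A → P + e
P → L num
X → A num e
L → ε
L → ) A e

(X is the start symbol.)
Yes. X → A X / X → A num e on { ')', 'e', 'num' }; A → L L P / A → P '+' e on { ')', 'e', 'num' }

FIRST sets of the non-terminals at (or reachable through a nullable prefix from) the front of some alternative:
  FIRST(A) = { ')', 'e', 'num' }
  FIRST(L) = { ')', 'num', ε }
  FIRST(P) = { ')', 'e', 'num' }

Productions for X:
  X → A X: FIRST = { ')', 'e', 'num' }
  X → A num e: FIRST = { ')', 'e', 'num' }
Productions for A:
  A → L L P: FIRST = { ')', 'e', 'num' }
  A → P + e: FIRST = { ')', 'e', 'num' }
Productions for L:
  L → num ): FIRST = { 'num' }
  L → ε: FIRST = { ε }
  L → ) A e: FIRST = { ')' }
Productions for P:
  P → e: FIRST = { 'e' }
  P → L num: FIRST = { ')', 'num' }

Conflict for X: X → A X and X → A num e
  Overlap: { ')', 'e', 'num' }
Conflict for A: A → L L P and A → P + e
  Overlap: { ')', 'e', 'num' }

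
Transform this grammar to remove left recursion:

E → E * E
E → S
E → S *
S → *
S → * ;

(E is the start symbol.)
E → S E'
E → S * E'
E' → * E E'
E' → ε
S → *
S → * ;

E is directly left-recursive. The standard transformation for
  A → A α₁ | ... | A α_m | β₁ | ... | β_n
is
  A  → β₁ A' | ... | β_n A'
  A' → α₁ A' | ... | α_m A' | ε

E → S becomes E → S E'
E → S * becomes E → S * E'
E → E * E becomes E' → * E E'
Add E' → ε

Productions for other non-terminals are unchanged:
  S → *
  S → * ;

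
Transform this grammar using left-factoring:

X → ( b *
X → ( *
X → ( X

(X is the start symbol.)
X → ( X'
X' → b *
X' → *
X' → X

Left-factoring transforms A → αβ₁ | αβ₂ into A → αA' and A' → β₁ | β₂
(α is the longest common prefix among the alternatives). Repeat until
no nonterminal has two alternatives with a common prefix.

Round 1: X has alternatives sharing prefix '('. Introduce X': X → ( X'
  Add: X' → b *
  Add: X' → *
  Add: X' → X

No remaining common prefixes — done.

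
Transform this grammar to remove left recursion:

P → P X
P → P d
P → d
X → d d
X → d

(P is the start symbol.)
P → d P'
P' → X P'
P' → d P'
P' → ε
X → d d
X → d

P is directly left-recursive. The standard transformation for
  A → A α₁ | ... | A α_m | β₁ | ... | β_n
is
  A  → β₁ A' | ... | β_n A'
  A' → α₁ A' | ... | α_m A' | ε

P → d becomes P → d P'
P → P X becomes P' → X P'
P → P d becomes P' → d P'
Add P' → ε

Productions for other non-terminals are unchanged:
  X → d d
  X → d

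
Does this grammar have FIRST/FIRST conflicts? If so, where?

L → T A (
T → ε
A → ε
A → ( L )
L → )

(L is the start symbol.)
A FIRST/FIRST conflict occurs when two productions N → α and N → β for the same non-terminal have FIRST(α) ∩ FIRST(β) ≠ ∅ (with ε ∈ FIRST of a nullable right-hand side, so two nullable alternatives also conflict).

FIRST sets of the non-terminals at (or reachable through a nullable prefix from) the front of some alternative:
  FIRST(T) = { ε }
  FIRST(A) = { '(', ε }

Productions for L:
  L → T A (: FIRST = { '(' }
  L → ): FIRST = { ')' }
Productions for A:
  A → ε: FIRST = { ε }
  A → ( L ): FIRST = { '(' }
T has only one production, so no FIRST/FIRST conflict is possible there.

All alternatives of each non-terminal have pairwise disjoint FIRST sets.

Answer: No FIRST/FIRST conflicts.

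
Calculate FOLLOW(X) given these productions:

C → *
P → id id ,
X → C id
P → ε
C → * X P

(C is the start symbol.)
{ $, 'id' }

To compute FOLLOW(X), find every occurrence of X on a right-hand side N → α X β: add FIRST(β) \ {ε}, and if β is empty or nullable also add FOLLOW(N). Iterate to a fixed point.

In C → * X P: X is followed by P, add FIRST(P) \ {ε} = { 'id' }
  P is nullable, so also add FOLLOW(C)

The FOLLOW sets referred to above (computed the same way, to a fixed point):
  FOLLOW(C) = { $, 'id' }

Taking the union: FOLLOW(X) = { $, 'id' }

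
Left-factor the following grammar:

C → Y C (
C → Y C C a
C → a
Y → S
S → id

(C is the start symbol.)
Left-factoring transforms A → αβ₁ | αβ₂ into A → αA' and A' → β₁ | β₂
(α is the longest common prefix among the alternatives). Repeat until
no nonterminal has two alternatives with a common prefix.

Round 1: C has alternatives sharing prefix 'Y C'. Introduce C': C → Y C C'
  Add: C' → (
  Add: C' → C a

No remaining common prefixes — done.

Resulting grammar:
C → Y C C'
C' → (
C' → C a
C → a
Y → S
S → id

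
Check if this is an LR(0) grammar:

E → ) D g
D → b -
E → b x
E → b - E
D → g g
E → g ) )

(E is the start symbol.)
A grammar is LR(0) if no state in the canonical LR(0) collection has:
  - both a shift item (dot before a terminal) and a complete item (shift-reduce conflict), or
  - two or more complete items (reduce-reduce conflict; the accept item [E' → E .] counts as a complete item here).

Augment with E' → E and build the canonical LR(0) collection (I0 = CLOSURE({[E' → . E]}), then GOTO on every symbol after a dot until no new states appear). It has 16 states:
  I0: { [E → . ) D g], [E → . b - E], [E → . b x], [E → . g ) )], [E' → . E] }  — shift
  I1: { [D → . b -], [D → . g g], [E → ) . D g] }  — shift
  I2: { [E' → E .] }  — accept
  I3: { [E → b . - E], [E → b . x] }  — shift
  I4: { [E → g . ) )] }  — shift
  I5: { [E → g ) . )] }  — shift
  I6: { [E → g ) ) .] }  — reduce
  I7: { [E → . ) D g], [E → . b - E], [E → . b x], [E → . g ) )], [E → b - . E] }  — shift
  I8: { [E → b x .] }  — reduce
  I9: { [E → b - E .] }  — reduce
  I10: { [E → ) D . g] }  — shift
  I11: { [D → b . -] }  — shift
  I12: { [D → g . g] }  — shift
  I13: { [D → g g .] }  — reduce
  I14: { [D → b - .] }  — reduce
  I15: { [E → ) D g .] }  — reduce

Every state is either a pure shift/goto state or contains exactly one complete item and nothing to shift — no conflicts. The grammar is LR(0).

Answer: Yes, the grammar is LR(0)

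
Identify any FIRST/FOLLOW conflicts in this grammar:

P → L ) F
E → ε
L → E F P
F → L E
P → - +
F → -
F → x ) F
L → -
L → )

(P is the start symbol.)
A FIRST/FOLLOW conflict occurs when a non-terminal N has a nullable alternative N → β (β ⇒* ε) and another alternative N → α with FIRST(α) ∩ FOLLOW(N) ≠ ∅: on such a lookahead the parser cannot decide between expanding α and letting N vanish via β.

Nullable non-terminals: E.
E has a nullable alternative but only one production, so nothing to check.

F, L, P have no nullable alternative, so no FIRST/FOLLOW check is needed there.

No FIRST/FOLLOW conflicts found.

Answer: No FIRST/FOLLOW conflicts.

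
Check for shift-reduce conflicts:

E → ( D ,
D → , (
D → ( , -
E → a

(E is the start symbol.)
Augment with E' → E and build the canonical LR(0) collection (I0 = CLOSURE({[E' → . E]}), then GOTO on every symbol after a dot until no new states appear). It has 11 states:
  I0: { [E → . ( D ,], [E → . a], [E' → . E] }  — shift
  I1: { [D → . ( , -], [D → . , (], [E → ( . D ,] }  — shift
  I2: { [E' → E .] }  — accept
  I3: { [E → a .] }  — reduce
  I4: { [D → ( . , -] }  — shift
  I5: { [D → , . (] }  — shift
  I6: { [E → ( D . ,] }  — shift
  I7: { [E → ( D , .] }  — reduce
  I8: { [D → , ( .] }  — reduce
  I9: { [D → ( , . -] }  — shift
  I10: { [D → ( , - .] }  — reduce

No state contains both a complete item and a shift item.

Answer: No shift-reduce conflicts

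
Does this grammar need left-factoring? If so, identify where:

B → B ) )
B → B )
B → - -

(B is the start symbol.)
Yes, B has productions with common prefix 'B )'

Left-factoring is needed when two productions for the same non-terminal
share a common prefix on the right-hand side.

Productions for B:
  B → B ) )
  B → B )
  B → - -

Found common prefix 'B )' in productions for B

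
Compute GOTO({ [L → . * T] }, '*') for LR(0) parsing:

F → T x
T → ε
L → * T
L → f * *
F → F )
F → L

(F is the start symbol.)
GOTO(I, '*') = CLOSURE({ [A → αX.β] : [A → α.Xβ] ∈ I, X = '*' })

Items with dot before '*', with the dot advanced:
  [L → . * T] → [L → * . T]
Closure of the advanced items:
  [L → * . T] has the dot before T: add [T → .]

GOTO = { [L → * . T], [T → .] }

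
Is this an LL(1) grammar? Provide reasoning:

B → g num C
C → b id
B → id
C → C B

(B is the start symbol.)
A grammar is LL(1) if for each non-terminal N with multiple productions, the predict sets of those productions are pairwise disjoint, where PREDICT(N → α) = (FIRST(α) \ {ε}) ∪ (FOLLOW(N) if α ⇒* ε).

Relevant sets:
  FIRST(C) = { 'b' }

For B:
  PREDICT(B → g num C) = { 'g' }
  PREDICT(B → id) = { 'id' }
For C:
  PREDICT(C → b id) = { 'b' }
  PREDICT(C → C B) = { 'b' }

Conflict found: Predict set conflict for C: { 'b' }
The grammar is NOT LL(1).

Answer: No. Predict set conflict for C: { 'b' }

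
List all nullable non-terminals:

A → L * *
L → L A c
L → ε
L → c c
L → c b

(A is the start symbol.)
{ 'L' }

ε-productions: L → ε
So L is immediately nullable.
No further non-terminal can be added: every production for the remaining non-terminals contains a terminal or a non-nullable non-terminal.
Nullable = { 'L' }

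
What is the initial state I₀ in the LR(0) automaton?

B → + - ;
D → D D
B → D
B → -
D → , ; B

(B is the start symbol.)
{ [B → . + - ;], [B → . -], [B → . D], [B' → . B], [D → . , ; B], [D → . D D] }

First, augment the grammar with B' → B
I₀ = CLOSURE({ [B' → . B] }):
  [B' → . B] has the dot before B: add [B → . + - ;], [B → . D], [B → . -]
  [B → . D] has the dot before D: add [D → . D D], [D → . , ; B]
No further items can be added.

I₀ = { [B → . + - ;], [B → . -], [B → . D], [B' → . B], [D → . , ; B], [D → . D D] }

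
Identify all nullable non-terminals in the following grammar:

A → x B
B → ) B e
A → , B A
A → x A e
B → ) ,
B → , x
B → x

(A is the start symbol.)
There are no ε-productions, so no non-terminal can derive ε.
No non-terminals are nullable.

Answer: None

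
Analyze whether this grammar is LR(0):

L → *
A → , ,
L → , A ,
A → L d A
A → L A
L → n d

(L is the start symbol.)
No. Shift-reduce conflict between [A → , , .] and [A → . , ,]

Augment with L' → L and build the canonical LR(0) collection (I0 = CLOSURE({[L' → . L]}), then GOTO on every symbol after a dot until no new states appear). It has 14 states:
  I0: { [L → . *], [L → . , A ,], [L → . n d], [L' → . L] }  — shift
  I1: { [L → * .] }  — reduce
  I2: { [A → . , ,], [A → . L A], [A → . L d A], [L → , . A ,], [L → . *], [L → . , A ,], [L → . n d] }  — shift
  I3: { [L' → L .] }  — accept
  I4: { [L → n . d] }  — shift
  I5: { [L → n d .] }  — reduce
  I6: { [A → , . ,], [A → . , ,], [A → . L A], [A → . L d A], [L → , . A ,], [L → . *], [L → . , A ,], [L → . n d] }  — shift
  I7: { [L → , A . ,] }  — shift
  I8: { [A → . , ,], [A → . L A], [A → . L d A], [A → L . A], [A → L . d A], [L → . *], [L → . , A ,], [L → . n d] }  — shift
  I9: { [A → L A .] }  — reduce
  I10: { [A → . , ,], [A → . L A], [A → . L d A], [A → L d . A], [L → . *], [L → . , A ,], [L → . n d] }  — shift
  I11: { [A → L d A .] }  — reduce
  I12: { [L → , A , .] }  — reduce
  I13: { [A → , , .], [A → , . ,], [A → . , ,], [A → . L A], [A → . L d A], [L → , . A ,], [L → . *], [L → . , A ,], [L → . n d] }  — shift, reduce

Conflict in state I13:
  Shift-reduce conflict between [A → , , .] and [A → . , ,]
So the grammar is NOT LR(0).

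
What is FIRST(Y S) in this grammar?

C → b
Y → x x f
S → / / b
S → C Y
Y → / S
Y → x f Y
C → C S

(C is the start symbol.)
{ '/', 'x' }

FIRST sets of the non-terminals involved (from the grammar, by fixed-point iteration):
  FIRST(Y) = { '/', 'x' }

To compute FIRST(Y S), process the symbols left to right:
Symbol Y is a non-terminal. Add FIRST(Y) \ {ε} = { '/', 'x' }
Y is not nullable (ε ∉ FIRST(Y)), so stop here.
FIRST(Y S) = { '/', 'x' }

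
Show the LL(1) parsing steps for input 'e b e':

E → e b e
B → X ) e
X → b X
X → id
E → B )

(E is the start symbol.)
LL(1) parsing maintains a stack (initially the start symbol over $) and the input. At each step: if the stack top is a terminal, match it against the current input token; if it is a non-terminal N, replace it with the RHS of M[N, lookahead] (the unique production whose predict set contains the lookahead).

Stack is shown with the top on the left.

Stack    Input    Action
------------------------
E $      e b e $  output E → e b e
e b e $  e b e $  match 'e'
b e $    b e $    match 'b'
e $      e $      match 'e'
$        $        accept

The string is accepted.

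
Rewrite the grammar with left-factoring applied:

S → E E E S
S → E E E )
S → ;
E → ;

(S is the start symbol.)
S → E E E S'
S' → S
S' → )
S → ;
E → ;

Left-factoring transforms A → αβ₁ | αβ₂ into A → αA' and A' → β₁ | β₂
(α is the longest common prefix among the alternatives). Repeat until
no nonterminal has two alternatives with a common prefix.

Round 1: S has alternatives sharing prefix 'E E E'. Introduce S': S → E E E S'
  Add: S' → S
  Add: S' → )

No remaining common prefixes — done.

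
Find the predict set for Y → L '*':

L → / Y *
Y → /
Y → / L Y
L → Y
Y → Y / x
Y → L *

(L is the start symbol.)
{ '/' }

PREDICT(Y → L '*') = (FIRST(RHS) \ {ε}) ∪ (FOLLOW(Y) if ε ∈ FIRST(RHS), i.e. RHS ⇒* ε)
FIRST(L) = { '/' }
FIRST(L '*') = { '/' }
ε ∉ FIRST(L '*'), so FOLLOW(Y) is not added.
PREDICT(Y → L '*') = { '/' }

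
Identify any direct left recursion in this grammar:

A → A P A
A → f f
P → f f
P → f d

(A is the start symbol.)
Yes, A is left-recursive

A → A P A: LEFT RECURSIVE (starts with A)
A → f f: starts with f
P → f f: starts with f
P → f d: starts with f

The grammar has direct left recursion on: A.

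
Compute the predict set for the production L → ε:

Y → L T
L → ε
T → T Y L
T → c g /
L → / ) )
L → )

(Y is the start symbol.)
PREDICT(L → ε) = (FIRST(RHS) \ {ε}) ∪ (FOLLOW(L) if ε ∈ FIRST(RHS), i.e. RHS ⇒* ε)
The right-hand side is ε (FIRST(ε) = { ε }), so the predict set is FOLLOW(L) = { $, ')', '/', 'c' }
PREDICT(L → ε) = { $, ')', '/', 'c' }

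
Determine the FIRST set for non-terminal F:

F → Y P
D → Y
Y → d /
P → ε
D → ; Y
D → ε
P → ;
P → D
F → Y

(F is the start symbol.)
{ 'd' }

To compute FIRST(F), examine every production with F on the left-hand side, reading each right-hand side left to right until a non-nullable symbol is reached.

FIRST sets of the other non-terminals involved (by the same procedure, iterated to a fixed point):
  FIRST(Y) = { 'd' }

From F → Y P:
  - Y is a non-terminal: add FIRST(Y) \ {ε} = { 'd' }
    Y is not nullable, so stop
From F → Y:
  - Y is a non-terminal: add FIRST(Y) \ {ε} = { 'd' }
    Y is not nullable, so stop

Collecting: FIRST(F) = { 'd' }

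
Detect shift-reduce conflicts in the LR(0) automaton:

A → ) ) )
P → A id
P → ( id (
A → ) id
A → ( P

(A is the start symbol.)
A shift-reduce conflict occurs when an LR(0) state has both:
  - a complete (reduce) item [A → α .] (dot at the end), and
  - a shift item [B → β . c γ] (dot before a terminal).

Augment with A' → A and build the canonical LR(0) collection (I0 = CLOSURE({[A' → . A]}), then GOTO on every symbol after a dot until no new states appear). It has 13 states:
  I0: { [A → . ( P], [A → . ) ) )], [A → . ) id], [A' → . A] }  — shift
  I1: { [A → ( . P], [A → . ( P], [A → . ) ) )], [A → . ) id], [P → . ( id (], [P → . A id] }  — shift
  I2: { [A → ) . ) )], [A → ) . id] }  — shift
  I3: { [A' → A .] }  — accept
  I4: { [A → ) ) . )] }  — shift
  I5: { [A → ) id .] }  — reduce
  I6: { [A → ) ) ) .] }  — reduce
  I7: { [A → ( . P], [A → . ( P], [A → . ) ) )], [A → . ) id], [P → ( . id (], [P → . ( id (], [P → . A id] }  — shift
  I8: { [P → A . id] }  — shift
  I9: { [A → ( P .] }  — reduce
  I10: { [P → A id .] }  — reduce
  I11: { [P → ( id . (] }  — shift
  I12: { [P → ( id ( .] }  — reduce

No state contains both a complete item and a shift item.

Answer: No shift-reduce conflicts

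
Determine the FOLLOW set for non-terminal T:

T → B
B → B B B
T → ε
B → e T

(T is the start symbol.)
To compute FOLLOW(T), find every occurrence of T on a right-hand side N → α T β: add FIRST(β) \ {ε}, and if β is empty or nullable also add FOLLOW(N). Iterate to a fixed point.

T is the start symbol, so $ ∈ FOLLOW(T).
In B → e T: T is at the end, add FOLLOW(B)

The FOLLOW sets referred to above (computed the same way, to a fixed point):
  FOLLOW(B) = { $, 'e' }

Taking the union: FOLLOW(T) = { $, 'e' }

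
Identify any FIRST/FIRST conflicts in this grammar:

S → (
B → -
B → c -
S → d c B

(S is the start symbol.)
Productions for S:
  S → (: FIRST = { '(' }
  S → d c B: FIRST = { 'd' }
Productions for B:
  B → -: FIRST = { '-' }
  B → c -: FIRST = { 'c' }

All alternatives of each non-terminal have pairwise disjoint FIRST sets.

Answer: No FIRST/FIRST conflicts.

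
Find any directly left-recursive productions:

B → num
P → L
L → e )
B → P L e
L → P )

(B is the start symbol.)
No direct left recursion

B → num: starts with num
P → L: starts with L
L → e ): starts with e
B → P L e: starts with P
L → P ): starts with P

No direct left recursion found.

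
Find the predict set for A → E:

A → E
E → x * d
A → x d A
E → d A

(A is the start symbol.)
PREDICT(A → E) = (FIRST(RHS) \ {ε}) ∪ (FOLLOW(A) if ε ∈ FIRST(RHS), i.e. RHS ⇒* ε)
FIRST(E) = { 'd', 'x' }
FIRST(E) = { 'd', 'x' }
ε ∉ FIRST(E), so FOLLOW(A) is not added.
PREDICT(A → E) = { 'd', 'x' }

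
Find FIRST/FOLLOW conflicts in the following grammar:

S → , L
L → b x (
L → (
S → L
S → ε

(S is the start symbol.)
A FIRST/FOLLOW conflict occurs when a non-terminal N has a nullable alternative N → β (β ⇒* ε) and another alternative N → α with FIRST(α) ∩ FOLLOW(N) ≠ ∅: on such a lookahead the parser cannot decide between expanding α and letting N vanish via β.

Nullable non-terminals: S.
FIRST sets used below: FIRST(L) = { '(', 'b' }

S: nullable alternative(s) S → ε; FOLLOW(S) = { $ }
  S → , L: FIRST \ {ε} = { ',' } — disjoint from FOLLOW(S)
  S → L: FIRST \ {ε} = { '(', 'b' } — disjoint from FOLLOW(S)
  S → ε: FIRST \ {ε} = { } — this is the only nullable alternative, skip

L has no nullable alternative, so no FIRST/FOLLOW check is needed there.

No FIRST/FOLLOW conflicts found.

Answer: No FIRST/FOLLOW conflicts.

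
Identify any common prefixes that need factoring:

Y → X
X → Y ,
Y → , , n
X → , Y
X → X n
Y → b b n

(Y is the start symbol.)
Left-factoring is needed when two productions for the same non-terminal
share a common prefix on the right-hand side.

Productions for Y:
  Y → X
  Y → , , n
  Y → b b n
Productions for X:
  X → Y ,
  X → , Y
  X → X n

No common prefixes found.

Answer: No, left-factoring is not needed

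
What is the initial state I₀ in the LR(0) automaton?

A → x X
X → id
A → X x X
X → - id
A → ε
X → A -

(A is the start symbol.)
First, augment the grammar with A' → A
I₀ = CLOSURE({ [A' → . A] }):
  [A' → . A] has the dot before A: add [A → . x X], [A → . X x X], [A → .]
  [A → . X x X] has the dot before X: add [X → . id], [X → . - id], [X → . A -]
No further items can be added.

I₀ = { [A → . X x X], [A → . x X], [A → .], [A' → . A], [X → . - id], [X → . A -], [X → . id] }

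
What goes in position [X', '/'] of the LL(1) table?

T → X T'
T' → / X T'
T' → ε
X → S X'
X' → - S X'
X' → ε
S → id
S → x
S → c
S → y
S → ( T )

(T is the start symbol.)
To find M[X', '/'], we find productions for X' where '/' is in the predict set (PREDICT(N → α) = (FIRST(α) \ {ε}) ∪ (FOLLOW(N) if α ⇒* ε)).

Relevant sets:
  FOLLOW(X') = { $, ')', '/' }

X' → - S X': PREDICT = { '-' }
X' → ε: PREDICT = { $, ')', '/' }
  '/' is in predict set, so this production goes in M[X', '/']

M[X', '/'] = X' → ε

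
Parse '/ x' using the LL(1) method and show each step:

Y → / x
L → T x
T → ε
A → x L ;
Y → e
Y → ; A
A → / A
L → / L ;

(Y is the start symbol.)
LL(1) parsing maintains a stack (initially the start symbol over $) and the input. At each step: if the stack top is a terminal, match it against the current input token; if it is a non-terminal N, replace it with the RHS of M[N, lookahead] (the unique production whose predict set contains the lookahead).

Stack is shown with the top on the left.

Stack  Input  Action
--------------------
Y $    / x $  output Y → / x
/ x $  / x $  match '/'
x $    x $    match 'x'
$      $      accept

The string is accepted.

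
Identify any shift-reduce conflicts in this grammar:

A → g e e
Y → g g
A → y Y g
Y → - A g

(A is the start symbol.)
No shift-reduce conflicts

A shift-reduce conflict occurs when an LR(0) state has both:
  - a complete (reduce) item [A → α .] (dot at the end), and
  - a shift item [B → β . c γ] (dot before a terminal).

Augment with A' → A and build the canonical LR(0) collection (I0 = CLOSURE({[A' → . A]}), then GOTO on every symbol after a dot until no new states appear). It has 13 states:
  I0: { [A → . g e e], [A → . y Y g], [A' → . A] }  — shift
  I1: { [A' → A .] }  — accept
  I2: { [A → g . e e] }  — shift
  I3: { [A → y . Y g], [Y → . - A g], [Y → . g g] }  — shift
  I4: { [A → . g e e], [A → . y Y g], [Y → - . A g] }  — shift
  I5: { [A → y Y . g] }  — shift
  I6: { [Y → g . g] }  — shift
  I7: { [Y → g g .] }  — reduce
  I8: { [A → y Y g .] }  — reduce
  I9: { [Y → - A . g] }  — shift
  I10: { [Y → - A g .] }  — reduce
  I11: { [A → g e . e] }  — shift
  I12: { [A → g e e .] }  — reduce

No state contains both a complete item and a shift item.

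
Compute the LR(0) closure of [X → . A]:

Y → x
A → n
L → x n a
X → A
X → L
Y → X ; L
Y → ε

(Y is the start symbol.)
Start with: [X → . A]
  [X → . A] has the dot before A: add [A → . n]
No further items can be added.

CLOSURE = { [A → . n], [X → . A] }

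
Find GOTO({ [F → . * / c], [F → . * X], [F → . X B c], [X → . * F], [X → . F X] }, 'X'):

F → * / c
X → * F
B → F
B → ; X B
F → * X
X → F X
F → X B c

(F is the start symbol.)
GOTO(I, 'X') = CLOSURE({ [A → αX.β] : [A → α.Xβ] ∈ I, X = 'X' })

Items with dot before 'X', with the dot advanced:
  [F → . X B c] → [F → X . B c]
Closure of the advanced items:
  [F → X . B c] has the dot before B: add [B → . F], [B → . ; X B]
  [B → . F] has the dot before F: add [F → . * / c], [F → . * X], [F → . X B c]
  [F → . X B c] has the dot before X: add [X → . * F], [X → . F X]

GOTO = { [B → . ; X B], [B → . F], [F → . * / c], [F → . * X], [F → . X B c], [F → X . B c], [X → . * F], [X → . F X] }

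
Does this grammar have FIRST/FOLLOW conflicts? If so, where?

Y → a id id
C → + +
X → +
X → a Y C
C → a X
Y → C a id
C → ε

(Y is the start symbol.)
A FIRST/FOLLOW conflict occurs when a non-terminal N has a nullable alternative N → β (β ⇒* ε) and another alternative N → α with FIRST(α) ∩ FOLLOW(N) ≠ ∅: on such a lookahead the parser cannot decide between expanding α and letting N vanish via β.

Nullable non-terminals: C.

C: nullable alternative(s) C → ε; FOLLOW(C) = { 'a' }
  C → + +: FIRST \ {ε} = { '+' } — disjoint from FOLLOW(C)
  C → a X: FIRST \ {ε} = { 'a' } — overlaps FOLLOW(C) on { 'a' }: CONFLICT
  C → ε: FIRST \ {ε} = { } — this is the only nullable alternative, skip

X, Y have no nullable alternative, so no FIRST/FOLLOW check is needed there.

So the grammar has 1 FIRST/FOLLOW conflict (marked CONFLICT above).

Answer: Yes. C → a X with FOLLOW(C) on { 'a' }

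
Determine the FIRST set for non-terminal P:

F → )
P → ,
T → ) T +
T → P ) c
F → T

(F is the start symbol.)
{ ',' }

To compute FIRST(P), examine every production with P on the left-hand side, reading each right-hand side left to right until a non-nullable symbol is reached.

From P → ,:
  - ',' is a terminal: add ',' and stop

Collecting: FIRST(P) = { ',' }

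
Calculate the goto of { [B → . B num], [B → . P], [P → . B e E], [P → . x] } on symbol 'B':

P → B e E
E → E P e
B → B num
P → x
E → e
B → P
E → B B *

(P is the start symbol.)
{ [B → B . num], [P → B . e E] }

GOTO(I, 'B') = CLOSURE({ [A → αX.β] : [A → α.Xβ] ∈ I, X = 'B' })

Items with dot before 'B', with the dot advanced:
  [B → . B num] → [B → B . num]
  [P → . B e E] → [P → B . e E]
Closure adds nothing (no advanced item has the dot before a non-terminal).

GOTO = { [B → B . num], [P → B . e E] }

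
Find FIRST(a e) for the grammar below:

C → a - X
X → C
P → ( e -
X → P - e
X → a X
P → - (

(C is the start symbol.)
To compute FIRST(a e), process the symbols left to right:
Symbol a is a terminal. Add 'a' and stop.
FIRST(a e) = { 'a' }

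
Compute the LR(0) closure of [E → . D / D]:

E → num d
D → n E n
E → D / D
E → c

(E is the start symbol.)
{ [D → . n E n], [E → . D / D] }

Start with: [E → . D / D]
  [E → . D / D] has the dot before D: add [D → . n E n]
No further items can be added.

CLOSURE = { [D → . n E n], [E → . D / D] }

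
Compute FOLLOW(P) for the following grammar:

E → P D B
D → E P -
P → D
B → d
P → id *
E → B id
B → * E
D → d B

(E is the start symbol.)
{ '*', '-', 'd', 'id' }

To compute FOLLOW(P), find every occurrence of P on a right-hand side N → α P β: add FIRST(β) \ {ε}, and if β is empty or nullable also add FOLLOW(N). Iterate to a fixed point.

In E → P D B: P is followed by D B, add FIRST(D B) \ {ε} = { '*', 'd', 'id' }
In D → E P -: P is followed by '-', add FIRST('-') \ {ε} = { '-' }

Taking the union: FOLLOW(P) = { '*', '-', 'd', 'id' }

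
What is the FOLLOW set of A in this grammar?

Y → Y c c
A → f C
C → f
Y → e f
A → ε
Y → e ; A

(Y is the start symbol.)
In Y → e ; A: A is at the end, add FOLLOW(Y)

The FOLLOW sets referred to above (computed the same way, to a fixed point):
  FOLLOW(Y) = { $, 'c' }

Taking the union: FOLLOW(A) = { $, 'c' }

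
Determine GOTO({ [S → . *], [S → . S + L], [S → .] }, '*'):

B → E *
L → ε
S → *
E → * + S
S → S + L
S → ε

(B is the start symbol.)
GOTO(I, '*') = CLOSURE({ [A → αX.β] : [A → α.Xβ] ∈ I, X = '*' })

Items with dot before '*', with the dot advanced:
  [S → . *] → [S → * .]
Closure adds nothing (no advanced item has the dot before a non-terminal).

GOTO = { [S → * .] }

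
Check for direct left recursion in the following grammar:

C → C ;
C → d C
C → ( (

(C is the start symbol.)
Direct left recursion occurs when N → N α for some non-terminal N (the right-hand side begins with the left-hand side itself).

C → C ;: LEFT RECURSIVE (starts with C)
C → d C: starts with d
C → ( (: starts with '('

The grammar has direct left recursion on: C.

Answer: Yes, C is left-recursive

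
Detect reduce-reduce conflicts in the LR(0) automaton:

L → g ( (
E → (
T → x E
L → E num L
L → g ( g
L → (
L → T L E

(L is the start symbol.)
Yes — I1: [E → ( .] vs [L → ( .]

Augment with L' → L and build the canonical LR(0) collection (I0 = CLOSURE({[L' → . L]}), then GOTO on every symbol after a dot until no new states appear). It has 16 states:
  I0: { [E → . (], [L → . (], [L → . E num L], [L → . T L E], [L → . g ( (], [L → . g ( g], [L' → . L], [T → . x E] }  — shift
  I1: { [E → ( .], [L → ( .] }  — 2 reduces
  I2: { [L → E . num L] }  — shift
  I3: { [L' → L .] }  — accept
  I4: { [E → . (], [L → . (], [L → . E num L], [L → . T L E], [L → . g ( (], [L → . g ( g], [L → T . L E], [T → . x E] }  — shift
  I5: { [L → g . ( (], [L → g . ( g] }  — shift
  I6: { [E → . (], [T → x . E] }  — shift
  I7: { [E → ( .] }  — reduce
  I8: { [T → x E .] }  — reduce
  I9: { [L → g ( . (], [L → g ( . g] }  — shift
  I10: { [L → g ( ( .] }  — reduce
  I11: { [L → g ( g .] }  — reduce
  I12: { [E → . (], [L → T L . E] }  — shift
  I13: { [L → T L E .] }  — reduce
  I14: { [E → . (], [L → . (], [L → . E num L], [L → . T L E], [L → . g ( (], [L → . g ( g], [L → E num . L], [T → . x E] }  — shift
  I15: { [L → E num L .] }  — reduce

I1 contains complete items [E → ( .], [L → ( .] — reduce-reduce conflict.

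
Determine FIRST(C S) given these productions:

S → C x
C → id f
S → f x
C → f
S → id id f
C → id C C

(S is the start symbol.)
{ 'f', 'id' }

FIRST sets of the non-terminals involved (from the grammar, by fixed-point iteration):
  FIRST(C) = { 'f', 'id' }

To compute FIRST(C S), process the symbols left to right:
Symbol C is a non-terminal. Add FIRST(C) \ {ε} = { 'f', 'id' }
C is not nullable (ε ∉ FIRST(C)), so stop here.
FIRST(C S) = { 'f', 'id' }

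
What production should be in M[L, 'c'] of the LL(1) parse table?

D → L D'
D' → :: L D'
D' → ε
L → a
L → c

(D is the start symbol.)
To find M[L, 'c'], we find productions for L where 'c' is in the predict set (PREDICT(N → α) = (FIRST(α) \ {ε}) ∪ (FOLLOW(N) if α ⇒* ε)).

L → a: PREDICT = { 'a' }
L → c: PREDICT = { 'c' }
  'c' is in predict set, so this production goes in M[L, 'c']

M[L, 'c'] = L → c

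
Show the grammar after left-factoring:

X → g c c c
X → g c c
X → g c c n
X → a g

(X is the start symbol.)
Left-factoring transforms A → αβ₁ | αβ₂ into A → αA' and A' → β₁ | β₂
(α is the longest common prefix among the alternatives). Repeat until
no nonterminal has two alternatives with a common prefix.

Round 1: X has alternatives sharing prefix 'g c c'. Introduce X': X → g c c X'
  Add: X' → c
  Add: X' → ε
  Add: X' → n

No remaining common prefixes — done.

Resulting grammar:
X → g c c X'
X' → c
X' → ε
X' → n
X → a g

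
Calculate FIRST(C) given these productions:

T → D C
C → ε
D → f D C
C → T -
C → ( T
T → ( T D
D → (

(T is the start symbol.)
FIRST sets of the other non-terminals involved (by the same procedure, iterated to a fixed point):
  FIRST(T) = { '(', 'f' }

From C → ε:
  - ε-production, so ε ∈ FIRST(C)
From C → T -:
  - T is a non-terminal: add FIRST(T) \ {ε} = { '(', 'f' }
    T is not nullable, so stop
From C → ( T:
  - '(' is a terminal: add '(' and stop

Collecting: FIRST(C) = { '(', 'f', ε }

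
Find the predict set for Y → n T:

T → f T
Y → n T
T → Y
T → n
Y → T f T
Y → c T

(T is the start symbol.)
PREDICT(Y → n T) = (FIRST(RHS) \ {ε}) ∪ (FOLLOW(Y) if ε ∈ FIRST(RHS), i.e. RHS ⇒* ε)
FIRST(n T) = { 'n' }
ε ∉ FIRST(n T), so FOLLOW(Y) is not added.
PREDICT(Y → n T) = { 'n' }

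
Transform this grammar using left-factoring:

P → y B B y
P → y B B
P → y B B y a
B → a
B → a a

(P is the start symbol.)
Left-factoring transforms A → αβ₁ | αβ₂ into A → αA' and A' → β₁ | β₂
(α is the longest common prefix among the alternatives). Repeat until
no nonterminal has two alternatives with a common prefix.

Round 1: P has alternatives sharing prefix 'y B B'. Introduce P': P → y B B P'
  Add: P' → y
  Add: P' → ε
  Add: P' → y a

Round 2: P' has alternatives sharing prefix 'y'. Introduce P'': P' → y P''
  Add: P'' → ε
  Add: P'' → a

Round 3: B has alternatives sharing prefix 'a'. Introduce B': B → a B'
  Add: B' → ε
  Add: B' → a

No remaining common prefixes — done.

Resulting grammar:
P → y B B P'
P' → y P''
P'' → ε
P'' → a
P' → ε
B → a B'
B' → ε
B' → a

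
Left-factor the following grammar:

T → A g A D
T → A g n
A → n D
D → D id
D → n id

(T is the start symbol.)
Left-factoring transforms A → αβ₁ | αβ₂ into A → αA' and A' → β₁ | β₂
(α is the longest common prefix among the alternatives). Repeat until
no nonterminal has two alternatives with a common prefix.

Round 1: T has alternatives sharing prefix 'A g'. Introduce T': T → A g T'
  Add: T' → A D
  Add: T' → n

No remaining common prefixes — done.

Resulting grammar:
T → A g T'
T' → A D
T' → n
A → n D
D → D id
D → n id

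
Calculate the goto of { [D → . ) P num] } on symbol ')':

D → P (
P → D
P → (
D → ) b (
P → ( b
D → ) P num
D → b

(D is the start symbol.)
{ [D → ) . P num], [D → . ) P num], [D → . ) b (], [D → . P (], [D → . b], [P → . ( b], [P → . (], [P → . D] }

GOTO(I, ')') = CLOSURE({ [A → αX.β] : [A → α.Xβ] ∈ I, X = ')' })

Items with dot before ')', with the dot advanced:
  [D → . ) P num] → [D → ) . P num]
Closure of the advanced items:
  [D → ) . P num] has the dot before P: add [P → . D], [P → . (], [P → . ( b]
  [P → . D] has the dot before D: add [D → . P (], [D → . ) b (], [D → . ) P num], [D → . b]

GOTO = { [D → ) . P num], [D → . ) P num], [D → . ) b (], [D → . P (], [D → . b], [P → . ( b], [P → . (], [P → . D] }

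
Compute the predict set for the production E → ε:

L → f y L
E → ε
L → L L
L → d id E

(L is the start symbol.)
{ $, 'd', 'f' }

PREDICT(E → ε) = (FIRST(RHS) \ {ε}) ∪ (FOLLOW(E) if ε ∈ FIRST(RHS), i.e. RHS ⇒* ε)
The right-hand side is ε (FIRST(ε) = { ε }), so the predict set is FOLLOW(E) = { $, 'd', 'f' }
PREDICT(E → ε) = { $, 'd', 'f' }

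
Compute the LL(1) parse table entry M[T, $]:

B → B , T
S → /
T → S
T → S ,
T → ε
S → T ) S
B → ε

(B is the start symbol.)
To find M[T, $], we find productions for T where $ is in the predict set (PREDICT(N → α) = (FIRST(α) \ {ε}) ∪ (FOLLOW(N) if α ⇒* ε)).

Relevant sets:
  FIRST(S) = { ')', '/' }
  FOLLOW(T) = { $, ')', ',' }

T → S: PREDICT = { ')', '/' }
T → S ,: PREDICT = { ')', '/' }
T → ε: PREDICT = { $, ')', ',' }
  $ is in predict set, so this production goes in M[T, $]

M[T, $] = T → ε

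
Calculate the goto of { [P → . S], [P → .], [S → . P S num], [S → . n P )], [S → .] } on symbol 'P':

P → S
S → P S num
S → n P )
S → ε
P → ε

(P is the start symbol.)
GOTO(I, 'P') = CLOSURE({ [A → αX.β] : [A → α.Xβ] ∈ I, X = 'P' })

Items with dot before 'P', with the dot advanced:
  [S → . P S num] → [S → P . S num]
Closure of the advanced items:
  [S → P . S num] has the dot before S: add [S → . P S num], [S → . n P )], [S → .]
  [S → . P S num] has the dot before P: add [P → . S], [P → .]

GOTO = { [P → . S], [P → .], [S → . P S num], [S → . n P )], [S → .], [S → P . S num] }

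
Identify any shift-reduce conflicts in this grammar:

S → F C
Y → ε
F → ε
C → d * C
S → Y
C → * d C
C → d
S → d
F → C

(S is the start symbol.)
Augment with S' → S and build the canonical LR(0) collection (I0 = CLOSURE({[S' → . S]}), then GOTO on every symbol after a dot until no new states appear). It has 13 states:
  I0: { [C → . * d C], [C → . d * C], [C → . d], [F → . C], [F → .], [S → . F C], [S → . Y], [S → . d], [S' → . S], [Y → .] }  — shift, 2 reduces
  I1: { [C → * . d C] }  — shift
  I2: { [F → C .] }  — reduce
  I3: { [C → . * d C], [C → . d * C], [C → . d], [S → F . C] }  — shift
  I4: { [S' → S .] }  — accept
  I5: { [S → Y .] }  — reduce
  I6: { [C → d . * C], [C → d .], [S → d .] }  — shift, 2 reduces
  I7: { [C → . * d C], [C → . d * C], [C → . d], [C → d * . C] }  — shift
  I8: { [C → d * C .] }  — reduce
  I9: { [C → d . * C], [C → d .] }  — shift, reduce
  I10: { [S → F C .] }  — reduce
  I11: { [C → * d . C], [C → . * d C], [C → . d * C], [C → . d] }  — shift
  I12: { [C → * d C .] }  — reduce

I0 contains reduce items [F → .], [Y → .] and shift items [C → . * d C], [C → . d], [C → . d * C], [S → . d] — shift-reduce conflict.
I6 contains reduce items [C → d .], [S → d .] and shift item [C → d . * C] — shift-reduce conflict.
I9 contains reduce item [C → d .] and shift item [C → d . * C] — shift-reduce conflict.

Answer: Yes — I0: [F → .] vs [C → . * d C]; I6: [C → d .] vs [C → d . * C]; I9: [C → d .] vs [C → d . * C]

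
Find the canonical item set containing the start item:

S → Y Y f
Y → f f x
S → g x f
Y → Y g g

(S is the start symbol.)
{ [S → . Y Y f], [S → . g x f], [S' → . S], [Y → . Y g g], [Y → . f f x] }

First, augment the grammar with S' → S
I₀ = CLOSURE({ [S' → . S] }):
  [S' → . S] has the dot before S: add [S → . Y Y f], [S → . g x f]
  [S → . Y Y f] has the dot before Y: add [Y → . f f x], [Y → . Y g g]
No further items can be added.

I₀ = { [S → . Y Y f], [S → . g x f], [S' → . S], [Y → . Y g g], [Y → . f f x] }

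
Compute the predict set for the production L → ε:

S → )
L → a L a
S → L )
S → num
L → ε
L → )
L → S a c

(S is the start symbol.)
PREDICT(L → ε) = (FIRST(RHS) \ {ε}) ∪ (FOLLOW(L) if ε ∈ FIRST(RHS), i.e. RHS ⇒* ε)
The right-hand side is ε (FIRST(ε) = { ε }), so the predict set is FOLLOW(L) = { ')', 'a' }
PREDICT(L → ε) = { ')', 'a' }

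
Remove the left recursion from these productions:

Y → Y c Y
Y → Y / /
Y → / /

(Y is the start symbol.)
Y is directly left-recursive. The standard transformation for
  A → A α₁ | ... | A α_m | β₁ | ... | β_n
is
  A  → β₁ A' | ... | β_n A'
  A' → α₁ A' | ... | α_m A' | ε

Y → / / becomes Y → / / Y'
Y → Y c Y becomes Y' → c Y Y'
Y → Y / / becomes Y' → / / Y'
Add Y' → ε

Resulting grammar:
Y → / / Y'
Y' → c Y Y'
Y' → / / Y'
Y' → ε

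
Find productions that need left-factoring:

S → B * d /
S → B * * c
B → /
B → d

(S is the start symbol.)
Yes, S has productions with common prefix 'B *'

Left-factoring is needed when two productions for the same non-terminal
share a common prefix on the right-hand side.

Productions for S:
  S → B * d /
  S → B * * c
Productions for B:
  B → /
  B → d

Found common prefix 'B *' in productions for S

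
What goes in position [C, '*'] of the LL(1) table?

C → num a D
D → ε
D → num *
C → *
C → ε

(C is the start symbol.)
To find M[C, '*'], we find productions for C where '*' is in the predict set (PREDICT(N → α) = (FIRST(α) \ {ε}) ∪ (FOLLOW(N) if α ⇒* ε)).

Relevant sets:
  FOLLOW(C) = { $ }

C → num a D: PREDICT = { 'num' }
C → *: PREDICT = { '*' }
  '*' is in predict set, so this production goes in M[C, '*']
C → ε: PREDICT = { $ }

M[C, '*'] = C → *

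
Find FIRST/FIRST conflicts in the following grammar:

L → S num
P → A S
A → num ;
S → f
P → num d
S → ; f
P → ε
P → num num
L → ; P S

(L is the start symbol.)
A FIRST/FIRST conflict occurs when two productions N → α and N → β for the same non-terminal have FIRST(α) ∩ FIRST(β) ≠ ∅ (with ε ∈ FIRST of a nullable right-hand side, so two nullable alternatives also conflict).

FIRST sets of the non-terminals at (or reachable through a nullable prefix from) the front of some alternative:
  FIRST(S) = { ';', 'f' }
  FIRST(A) = { 'num' }

Productions for L:
  L → S num: FIRST = { ';', 'f' }
  L → ; P S: FIRST = { ';' }
Productions for P:
  P → A S: FIRST = { 'num' }
  P → num d: FIRST = { 'num' }
  P → ε: FIRST = { ε }
  P → num num: FIRST = { 'num' }
Productions for S:
  S → f: FIRST = { 'f' }
  S → ; f: FIRST = { ';' }
A has only one production, so no FIRST/FIRST conflict is possible there.

Conflict for L: L → S num and L → ; P S
  Overlap: { ';' }
Conflict for P: P → A S and P → num d
  Overlap: { 'num' }
Conflict for P: P → A S and P → num num
  Overlap: { 'num' }
Conflict for P: P → num d and P → num num
  Overlap: { 'num' }

Answer: Yes. L → S num / L → ';' P S on { ';' }; P → A S / P → num d on { 'num' }; P → A S / P → num num on { 'num' }; P → num d / P → num num on { 'num' }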